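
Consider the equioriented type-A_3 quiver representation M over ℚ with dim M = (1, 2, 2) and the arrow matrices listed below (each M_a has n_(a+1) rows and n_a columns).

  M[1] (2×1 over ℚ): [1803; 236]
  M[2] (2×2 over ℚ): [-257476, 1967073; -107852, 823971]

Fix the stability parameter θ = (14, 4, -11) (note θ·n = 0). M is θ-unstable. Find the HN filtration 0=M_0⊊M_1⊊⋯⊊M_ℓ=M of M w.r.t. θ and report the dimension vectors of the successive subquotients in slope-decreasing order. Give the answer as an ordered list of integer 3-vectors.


Barcode: M ≅ I[1,2], I[2,3], I[3,3]. HN layers by μ_θ (3 steps, strictly decreasing):
  μ^(1)=9; μ^(2)=-7/2; μ^(3)=-11

((1, 1, 0); (0, 1, 1); (0, 0, 1))


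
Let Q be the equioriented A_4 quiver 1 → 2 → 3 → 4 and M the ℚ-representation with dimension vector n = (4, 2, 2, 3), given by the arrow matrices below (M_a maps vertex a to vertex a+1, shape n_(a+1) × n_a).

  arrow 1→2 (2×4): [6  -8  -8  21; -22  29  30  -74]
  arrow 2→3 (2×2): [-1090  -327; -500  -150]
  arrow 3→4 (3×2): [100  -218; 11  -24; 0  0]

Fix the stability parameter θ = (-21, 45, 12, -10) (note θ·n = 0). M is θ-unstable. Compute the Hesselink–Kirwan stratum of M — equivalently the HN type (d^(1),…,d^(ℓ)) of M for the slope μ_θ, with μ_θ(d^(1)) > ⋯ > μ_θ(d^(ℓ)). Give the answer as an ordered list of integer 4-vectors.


Barcode: M ≅ I[1,1]^2, I[1,2], I[1,4], I[3,4], I[4,4]. HN layers by μ_θ (5 steps, strictly decreasing):
  μ^(1)=45; μ^(2)=47/3; μ^(3)=1; μ^(4)=-10; μ^(5)=-21

((0, 1, 0, 0); (0, 1, 1, 1); (0, 0, 1, 1); (0, 0, 0, 1); (4, 0, 0, 0))


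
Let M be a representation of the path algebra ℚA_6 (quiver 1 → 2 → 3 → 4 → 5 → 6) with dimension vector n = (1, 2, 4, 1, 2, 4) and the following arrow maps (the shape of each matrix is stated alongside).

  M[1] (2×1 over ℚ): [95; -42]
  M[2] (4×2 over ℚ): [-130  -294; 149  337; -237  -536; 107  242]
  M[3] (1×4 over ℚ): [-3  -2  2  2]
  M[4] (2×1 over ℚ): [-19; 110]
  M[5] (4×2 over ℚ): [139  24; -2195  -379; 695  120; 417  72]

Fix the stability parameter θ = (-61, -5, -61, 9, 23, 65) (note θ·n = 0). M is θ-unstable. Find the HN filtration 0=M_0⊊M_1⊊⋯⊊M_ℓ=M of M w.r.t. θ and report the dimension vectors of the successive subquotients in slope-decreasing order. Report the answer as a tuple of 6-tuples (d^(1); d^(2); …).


Barcode: M ≅ I[1,3], I[2,6], I[3,3]^2, I[5,6], I[6,6]^2. HN layers by μ_θ (5 steps, strictly decreasing):
  μ^(1)=65; μ^(2)=23; μ^(3)=9; μ^(4)=-33; μ^(5)=-61

((0, 0, 0, 0, 0, 4); (0, 0, 0, 0, 2, 0); (0, 0, 0, 1, 0, 0); (0, 2, 2, 0, 0, 0); (1, 0, 2, 0, 0, 0))


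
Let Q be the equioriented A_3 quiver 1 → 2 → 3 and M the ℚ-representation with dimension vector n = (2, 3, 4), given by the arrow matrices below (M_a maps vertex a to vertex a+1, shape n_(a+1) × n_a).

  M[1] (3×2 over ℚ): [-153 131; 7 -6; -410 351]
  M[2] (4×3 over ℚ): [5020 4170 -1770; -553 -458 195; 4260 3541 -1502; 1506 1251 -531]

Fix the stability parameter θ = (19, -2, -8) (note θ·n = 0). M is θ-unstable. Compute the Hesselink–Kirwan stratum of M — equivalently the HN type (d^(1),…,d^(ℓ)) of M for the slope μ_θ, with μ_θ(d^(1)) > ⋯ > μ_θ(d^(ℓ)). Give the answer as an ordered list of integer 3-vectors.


Interval decomposition of M: I[1,3]^2, I[2,3], I[3,3].
HN type (ℓ=3): μ^(1)=3; μ^(2)=-5; μ^(3)=-8

((2, 2, 2); (0, 1, 1); (0, 0, 1))


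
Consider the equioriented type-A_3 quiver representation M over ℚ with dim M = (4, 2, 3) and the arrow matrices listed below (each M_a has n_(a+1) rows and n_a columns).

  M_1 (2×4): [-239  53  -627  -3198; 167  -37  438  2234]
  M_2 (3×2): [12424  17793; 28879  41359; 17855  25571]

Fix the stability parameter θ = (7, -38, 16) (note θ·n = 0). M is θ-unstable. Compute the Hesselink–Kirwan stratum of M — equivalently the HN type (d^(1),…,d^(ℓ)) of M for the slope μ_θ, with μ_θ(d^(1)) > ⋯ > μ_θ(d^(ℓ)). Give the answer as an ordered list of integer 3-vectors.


Via rank(M_{q-1}∘⋯∘M_p): M ≅ I[1,1]^2, I[1,3]^2, I[3,3].
μ_θ-semistable layers: μ^(1)=16; μ^(2)=7; μ^(3)=-31/2

((0, 0, 3); (2, 0, 0); (2, 2, 0))


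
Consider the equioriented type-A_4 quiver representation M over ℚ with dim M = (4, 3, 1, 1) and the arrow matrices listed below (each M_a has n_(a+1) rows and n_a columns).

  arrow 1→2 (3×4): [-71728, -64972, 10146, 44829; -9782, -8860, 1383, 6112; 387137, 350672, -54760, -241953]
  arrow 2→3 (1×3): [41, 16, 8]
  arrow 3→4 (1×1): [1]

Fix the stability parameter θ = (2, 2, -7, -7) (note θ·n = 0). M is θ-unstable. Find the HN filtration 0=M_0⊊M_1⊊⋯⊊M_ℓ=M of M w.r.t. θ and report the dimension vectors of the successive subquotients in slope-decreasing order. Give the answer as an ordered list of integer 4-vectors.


Interval decomposition of M: I[1,1], I[1,2]^2, I[1,4].
HN type (ℓ=2): μ^(1)=2; μ^(2)=-5/2

((3, 2, 0, 0); (1, 1, 1, 1))


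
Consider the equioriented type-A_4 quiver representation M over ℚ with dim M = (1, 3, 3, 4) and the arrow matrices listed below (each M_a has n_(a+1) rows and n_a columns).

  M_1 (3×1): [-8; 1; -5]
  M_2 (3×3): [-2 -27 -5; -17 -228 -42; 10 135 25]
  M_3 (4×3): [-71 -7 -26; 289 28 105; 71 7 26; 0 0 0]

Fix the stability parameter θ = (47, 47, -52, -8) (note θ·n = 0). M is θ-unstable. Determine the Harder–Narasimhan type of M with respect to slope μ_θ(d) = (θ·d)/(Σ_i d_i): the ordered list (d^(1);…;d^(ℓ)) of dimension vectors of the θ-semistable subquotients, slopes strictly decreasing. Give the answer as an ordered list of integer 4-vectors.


Interval decomposition of M: I[1,3], I[2,2], I[2,4], I[3,4], I[4,4]^2.
HN type (ℓ=5): μ^(1)=47; μ^(2)=14; μ^(3)=-13/3; μ^(4)=-8; μ^(5)=-52

((0, 1, 0, 0); (1, 1, 1, 0); (0, 1, 1, 1); (0, 0, 0, 3); (0, 0, 1, 0))


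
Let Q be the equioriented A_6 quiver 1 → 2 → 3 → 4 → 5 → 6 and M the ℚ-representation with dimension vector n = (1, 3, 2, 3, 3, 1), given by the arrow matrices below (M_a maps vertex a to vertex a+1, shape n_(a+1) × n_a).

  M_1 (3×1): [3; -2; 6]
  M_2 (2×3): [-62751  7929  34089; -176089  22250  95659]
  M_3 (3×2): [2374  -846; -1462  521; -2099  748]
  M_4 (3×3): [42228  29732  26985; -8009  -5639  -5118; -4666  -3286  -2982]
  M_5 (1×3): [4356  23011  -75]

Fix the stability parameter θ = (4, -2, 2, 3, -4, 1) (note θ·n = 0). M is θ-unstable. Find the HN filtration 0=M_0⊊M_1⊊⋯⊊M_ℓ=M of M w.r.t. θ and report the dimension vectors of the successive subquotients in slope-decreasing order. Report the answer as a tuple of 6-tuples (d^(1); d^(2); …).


Barcode: M ≅ I[1,6], I[2,2], I[2,5], I[4,4], I[5,5]. HN layers by μ_θ (6 steps, strictly decreasing):
  μ^(1)=3; μ^(2)=1; μ^(3)=3/5; μ^(4)=1/3; μ^(5)=-2; μ^(6)=-4

((0, 0, 0, 1, 0, 0); (0, 0, 0, 0, 0, 1); (1, 1, 1, 1, 1, 0); (0, 0, 1, 1, 1, 0); (0, 2, 0, 0, 0, 0); (0, 0, 0, 0, 1, 0))


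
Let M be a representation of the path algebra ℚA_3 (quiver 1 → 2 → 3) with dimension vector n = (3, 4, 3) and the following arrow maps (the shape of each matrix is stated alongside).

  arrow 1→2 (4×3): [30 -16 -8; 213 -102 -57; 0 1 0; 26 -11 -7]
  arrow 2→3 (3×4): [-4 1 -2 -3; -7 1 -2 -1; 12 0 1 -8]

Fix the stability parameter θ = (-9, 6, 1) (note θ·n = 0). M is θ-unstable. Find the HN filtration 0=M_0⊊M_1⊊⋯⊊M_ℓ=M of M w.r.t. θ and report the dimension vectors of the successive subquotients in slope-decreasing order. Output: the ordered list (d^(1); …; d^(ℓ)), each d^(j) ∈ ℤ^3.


Interval decomposition of M: I[1,3]^3, I[2,2].
HN type (ℓ=3): μ^(1)=6; μ^(2)=7/2; μ^(3)=-9

((0, 1, 0); (0, 3, 3); (3, 0, 0))


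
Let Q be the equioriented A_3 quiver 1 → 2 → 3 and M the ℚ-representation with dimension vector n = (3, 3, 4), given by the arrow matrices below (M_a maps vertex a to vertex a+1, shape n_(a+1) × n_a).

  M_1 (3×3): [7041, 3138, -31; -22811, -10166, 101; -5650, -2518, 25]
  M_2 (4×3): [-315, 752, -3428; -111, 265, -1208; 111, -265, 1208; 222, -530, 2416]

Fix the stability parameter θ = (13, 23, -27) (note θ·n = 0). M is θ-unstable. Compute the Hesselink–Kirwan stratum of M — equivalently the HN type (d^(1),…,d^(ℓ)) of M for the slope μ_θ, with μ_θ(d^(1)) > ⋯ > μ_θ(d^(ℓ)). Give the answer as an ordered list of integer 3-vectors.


Barcode: M ≅ I[1,1], I[1,2], I[1,3], I[2,3], I[3,3]^2. HN layers by μ_θ (5 steps, strictly decreasing):
  μ^(1)=23; μ^(2)=13; μ^(3)=3; μ^(4)=-2; μ^(5)=-27

((0, 1, 0); (2, 0, 0); (1, 1, 1); (0, 1, 1); (0, 0, 2))


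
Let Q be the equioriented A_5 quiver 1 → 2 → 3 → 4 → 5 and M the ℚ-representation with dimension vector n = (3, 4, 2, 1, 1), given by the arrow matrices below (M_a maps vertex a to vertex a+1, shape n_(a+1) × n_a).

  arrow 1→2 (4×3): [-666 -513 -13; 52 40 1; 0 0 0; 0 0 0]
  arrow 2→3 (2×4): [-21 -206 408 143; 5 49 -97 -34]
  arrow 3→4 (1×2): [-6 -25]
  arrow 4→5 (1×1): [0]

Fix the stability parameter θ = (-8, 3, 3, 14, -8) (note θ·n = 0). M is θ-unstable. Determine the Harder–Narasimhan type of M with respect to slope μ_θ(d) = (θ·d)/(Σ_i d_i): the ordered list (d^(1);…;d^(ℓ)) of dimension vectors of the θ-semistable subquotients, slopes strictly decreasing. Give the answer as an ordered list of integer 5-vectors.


Via rank(M_{q-1}∘⋯∘M_p): M ≅ I[1,1], I[1,3], I[1,4], I[2,2]^2, I[5,5].
μ_θ-semistable layers: μ^(1)=14; μ^(2)=3; μ^(3)=-8

((0, 0, 0, 1, 0); (0, 4, 2, 0, 0); (3, 0, 0, 0, 1))


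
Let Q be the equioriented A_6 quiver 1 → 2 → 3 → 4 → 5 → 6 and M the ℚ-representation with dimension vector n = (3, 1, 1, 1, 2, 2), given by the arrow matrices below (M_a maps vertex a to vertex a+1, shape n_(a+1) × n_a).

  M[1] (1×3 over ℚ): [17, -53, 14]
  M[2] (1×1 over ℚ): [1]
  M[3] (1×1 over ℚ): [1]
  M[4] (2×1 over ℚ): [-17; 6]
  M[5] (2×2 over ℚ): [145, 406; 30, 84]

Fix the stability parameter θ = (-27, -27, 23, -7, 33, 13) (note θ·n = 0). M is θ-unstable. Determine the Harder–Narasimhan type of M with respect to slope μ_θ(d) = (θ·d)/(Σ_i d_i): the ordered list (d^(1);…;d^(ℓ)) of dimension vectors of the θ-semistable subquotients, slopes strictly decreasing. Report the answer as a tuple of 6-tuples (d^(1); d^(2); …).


Interval decomposition of M: I[1,1]^2, I[1,6], I[5,5], I[6,6].
HN type (ℓ=5): μ^(1)=33; μ^(2)=23; μ^(3)=13; μ^(4)=8; μ^(5)=-27

((0, 0, 0, 0, 1, 0); (0, 0, 0, 0, 1, 1); (0, 0, 0, 0, 0, 1); (0, 0, 1, 1, 0, 0); (3, 1, 0, 0, 0, 0))


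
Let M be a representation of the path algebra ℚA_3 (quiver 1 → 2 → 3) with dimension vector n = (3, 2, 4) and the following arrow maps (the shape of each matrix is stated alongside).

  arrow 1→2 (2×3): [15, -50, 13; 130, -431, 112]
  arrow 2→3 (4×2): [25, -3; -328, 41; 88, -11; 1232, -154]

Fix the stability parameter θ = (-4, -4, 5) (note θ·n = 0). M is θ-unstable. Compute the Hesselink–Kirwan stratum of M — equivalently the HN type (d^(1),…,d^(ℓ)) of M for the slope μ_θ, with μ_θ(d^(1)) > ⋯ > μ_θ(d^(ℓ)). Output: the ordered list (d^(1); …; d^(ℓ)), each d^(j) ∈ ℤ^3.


Interval decomposition of M: I[1,1], I[1,3]^2, I[3,3]^2.
HN type (ℓ=2): μ^(1)=5; μ^(2)=-4

((0, 0, 4); (3, 2, 0))


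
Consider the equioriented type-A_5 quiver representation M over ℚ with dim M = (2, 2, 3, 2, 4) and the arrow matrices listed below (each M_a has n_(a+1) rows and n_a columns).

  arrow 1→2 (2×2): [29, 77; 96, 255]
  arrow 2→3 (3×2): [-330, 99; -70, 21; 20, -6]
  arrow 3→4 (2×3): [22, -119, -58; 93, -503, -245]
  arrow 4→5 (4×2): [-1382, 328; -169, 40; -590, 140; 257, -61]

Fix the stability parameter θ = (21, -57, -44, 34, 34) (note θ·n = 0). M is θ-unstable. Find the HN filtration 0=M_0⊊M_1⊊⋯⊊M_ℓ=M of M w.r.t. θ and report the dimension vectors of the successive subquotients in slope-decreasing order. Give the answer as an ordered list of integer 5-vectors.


Barcode: M ≅ I[1,2], I[1,5], I[3,3], I[3,5], I[5,5]^2. HN layers by μ_θ (4 steps, strictly decreasing):
  μ^(1)=34; μ^(2)=-18; μ^(3)=-80/3; μ^(4)=-44

((0, 0, 0, 2, 4); (1, 1, 0, 0, 0); (1, 1, 1, 0, 0); (0, 0, 2, 0, 0))


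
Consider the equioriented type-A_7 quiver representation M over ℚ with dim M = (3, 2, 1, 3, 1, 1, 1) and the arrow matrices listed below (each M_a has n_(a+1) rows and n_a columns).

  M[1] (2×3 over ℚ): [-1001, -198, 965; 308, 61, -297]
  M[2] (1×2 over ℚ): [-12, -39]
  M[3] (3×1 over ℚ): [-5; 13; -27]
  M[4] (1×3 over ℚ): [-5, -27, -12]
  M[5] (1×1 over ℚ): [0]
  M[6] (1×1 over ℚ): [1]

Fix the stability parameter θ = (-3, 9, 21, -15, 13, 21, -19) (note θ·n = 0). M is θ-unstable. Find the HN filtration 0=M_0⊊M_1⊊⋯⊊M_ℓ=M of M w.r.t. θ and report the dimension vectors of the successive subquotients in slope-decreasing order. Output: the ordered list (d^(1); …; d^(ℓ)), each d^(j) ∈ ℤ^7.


Via rank(M_{q-1}∘⋯∘M_p): M ≅ I[1,1], I[1,2], I[1,5], I[4,4]^2, I[6,7].
μ_θ-semistable layers: μ^(1)=13; μ^(2)=9; μ^(3)=5; μ^(4)=1; μ^(5)=-3; μ^(6)=-15

((0, 0, 0, 0, 1, 0, 0); (0, 1, 0, 0, 0, 0, 0); (0, 1, 1, 1, 0, 0, 0); (0, 0, 0, 0, 0, 1, 1); (3, 0, 0, 0, 0, 0, 0); (0, 0, 0, 2, 0, 0, 0))


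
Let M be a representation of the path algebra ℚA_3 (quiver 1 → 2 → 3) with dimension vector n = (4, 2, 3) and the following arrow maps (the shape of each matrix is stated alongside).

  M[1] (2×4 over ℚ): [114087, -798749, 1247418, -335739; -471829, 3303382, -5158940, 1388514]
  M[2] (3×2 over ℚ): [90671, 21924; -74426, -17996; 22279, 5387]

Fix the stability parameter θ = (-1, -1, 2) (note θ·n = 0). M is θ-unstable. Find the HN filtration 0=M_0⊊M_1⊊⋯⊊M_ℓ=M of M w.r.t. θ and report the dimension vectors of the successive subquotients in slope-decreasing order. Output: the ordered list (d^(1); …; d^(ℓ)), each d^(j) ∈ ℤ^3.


Interval decomposition of M: I[1,1]^2, I[1,3]^2, I[3,3].
HN type (ℓ=2): μ^(1)=2; μ^(2)=-1

((0, 0, 3); (4, 2, 0))


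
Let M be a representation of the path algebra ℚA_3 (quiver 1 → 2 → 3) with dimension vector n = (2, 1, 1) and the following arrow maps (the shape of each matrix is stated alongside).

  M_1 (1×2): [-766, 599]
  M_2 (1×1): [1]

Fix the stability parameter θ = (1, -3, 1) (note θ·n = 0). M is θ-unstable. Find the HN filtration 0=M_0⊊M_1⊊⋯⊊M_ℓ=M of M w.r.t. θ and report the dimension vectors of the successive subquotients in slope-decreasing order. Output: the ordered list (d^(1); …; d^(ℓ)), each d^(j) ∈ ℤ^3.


Interval decomposition of M: I[1,1], I[1,3].
HN type (ℓ=2): μ^(1)=1; μ^(2)=-1

((1, 0, 1); (1, 1, 0))


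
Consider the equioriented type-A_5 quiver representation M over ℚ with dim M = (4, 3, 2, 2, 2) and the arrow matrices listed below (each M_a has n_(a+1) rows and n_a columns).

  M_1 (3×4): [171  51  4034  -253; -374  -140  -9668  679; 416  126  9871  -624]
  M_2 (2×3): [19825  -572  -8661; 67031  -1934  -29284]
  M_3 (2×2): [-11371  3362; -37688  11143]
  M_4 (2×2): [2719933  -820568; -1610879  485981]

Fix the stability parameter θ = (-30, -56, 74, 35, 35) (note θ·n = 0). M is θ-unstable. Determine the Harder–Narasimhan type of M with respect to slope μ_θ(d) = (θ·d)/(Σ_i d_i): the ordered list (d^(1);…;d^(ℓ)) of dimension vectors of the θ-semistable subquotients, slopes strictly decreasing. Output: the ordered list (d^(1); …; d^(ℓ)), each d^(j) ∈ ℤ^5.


Via rank(M_{q-1}∘⋯∘M_p): M ≅ I[1,1], I[1,2], I[1,5]^2.
μ_θ-semistable layers: μ^(1)=48; μ^(2)=-30; μ^(3)=-43

((0, 0, 2, 2, 2); (1, 0, 0, 0, 0); (3, 3, 0, 0, 0))


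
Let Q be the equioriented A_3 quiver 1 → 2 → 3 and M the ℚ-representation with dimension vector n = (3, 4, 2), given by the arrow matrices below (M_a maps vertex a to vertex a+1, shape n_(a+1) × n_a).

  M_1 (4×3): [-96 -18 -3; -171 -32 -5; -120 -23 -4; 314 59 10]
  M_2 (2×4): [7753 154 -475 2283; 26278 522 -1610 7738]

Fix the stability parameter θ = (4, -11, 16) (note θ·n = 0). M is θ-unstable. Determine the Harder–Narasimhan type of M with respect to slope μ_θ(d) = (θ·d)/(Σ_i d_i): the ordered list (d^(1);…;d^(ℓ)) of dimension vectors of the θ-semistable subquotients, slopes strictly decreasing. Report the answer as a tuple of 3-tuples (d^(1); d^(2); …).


Barcode: M ≅ I[1,2], I[1,3]^2, I[2,2]. HN layers by μ_θ (3 steps, strictly decreasing):
  μ^(1)=16; μ^(2)=-7/2; μ^(3)=-11

((0, 0, 2); (3, 3, 0); (0, 1, 0))


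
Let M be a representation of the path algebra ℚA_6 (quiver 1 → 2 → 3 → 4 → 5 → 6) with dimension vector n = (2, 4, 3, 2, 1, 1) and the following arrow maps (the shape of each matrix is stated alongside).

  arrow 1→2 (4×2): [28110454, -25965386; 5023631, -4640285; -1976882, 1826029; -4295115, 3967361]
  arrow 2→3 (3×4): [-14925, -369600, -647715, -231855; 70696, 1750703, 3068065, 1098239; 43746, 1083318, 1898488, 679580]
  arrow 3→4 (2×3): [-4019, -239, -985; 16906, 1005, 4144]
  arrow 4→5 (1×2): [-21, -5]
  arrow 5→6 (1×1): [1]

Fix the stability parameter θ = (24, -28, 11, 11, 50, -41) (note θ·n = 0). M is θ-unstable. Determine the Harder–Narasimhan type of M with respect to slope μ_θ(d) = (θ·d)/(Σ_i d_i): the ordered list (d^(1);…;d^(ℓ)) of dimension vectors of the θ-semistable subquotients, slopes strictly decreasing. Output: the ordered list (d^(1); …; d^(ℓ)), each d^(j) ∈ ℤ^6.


Interval decomposition of M: I[1,4], I[1,6], I[2,2]^2, I[3,3].
HN type (ℓ=4): μ^(1)=11; μ^(2)=31/4; μ^(3)=-2; μ^(4)=-28

((0, 0, 2, 1, 0, 0); (0, 0, 1, 1, 1, 1); (2, 2, 0, 0, 0, 0); (0, 2, 0, 0, 0, 0))


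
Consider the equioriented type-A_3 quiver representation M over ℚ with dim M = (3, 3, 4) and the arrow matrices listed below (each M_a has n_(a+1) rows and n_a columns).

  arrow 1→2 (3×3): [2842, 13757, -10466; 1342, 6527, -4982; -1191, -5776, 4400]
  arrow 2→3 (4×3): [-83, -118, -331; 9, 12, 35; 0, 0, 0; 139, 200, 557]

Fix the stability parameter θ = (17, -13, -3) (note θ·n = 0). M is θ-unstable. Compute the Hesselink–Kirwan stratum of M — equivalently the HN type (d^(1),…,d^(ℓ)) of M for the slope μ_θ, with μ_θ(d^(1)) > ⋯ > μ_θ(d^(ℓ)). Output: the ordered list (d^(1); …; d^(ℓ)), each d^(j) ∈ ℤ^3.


Via rank(M_{q-1}∘⋯∘M_p): M ≅ I[1,1], I[1,2], I[1,3], I[2,3], I[3,3]^2.
μ_θ-semistable layers: μ^(1)=17; μ^(2)=2; μ^(3)=1/3; μ^(4)=-3; μ^(5)=-13

((1, 0, 0); (1, 1, 0); (1, 1, 1); (0, 0, 3); (0, 1, 0))


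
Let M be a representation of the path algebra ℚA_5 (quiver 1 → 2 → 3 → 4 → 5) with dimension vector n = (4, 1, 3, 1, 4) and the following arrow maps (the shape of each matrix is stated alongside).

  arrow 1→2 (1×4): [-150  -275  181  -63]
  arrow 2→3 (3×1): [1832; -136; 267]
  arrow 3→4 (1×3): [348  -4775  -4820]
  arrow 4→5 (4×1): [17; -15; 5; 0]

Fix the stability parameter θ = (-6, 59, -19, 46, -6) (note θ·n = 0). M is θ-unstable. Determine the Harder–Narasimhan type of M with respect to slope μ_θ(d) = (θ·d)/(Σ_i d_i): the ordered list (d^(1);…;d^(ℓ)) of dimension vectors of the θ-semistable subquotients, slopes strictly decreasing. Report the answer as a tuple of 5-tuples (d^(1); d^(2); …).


Interval decomposition of M: I[1,1]^3, I[1,5], I[3,3]^2, I[5,5]^3.
HN type (ℓ=3): μ^(1)=20; μ^(2)=-6; μ^(3)=-19

((0, 1, 1, 1, 1); (4, 0, 0, 0, 3); (0, 0, 2, 0, 0))


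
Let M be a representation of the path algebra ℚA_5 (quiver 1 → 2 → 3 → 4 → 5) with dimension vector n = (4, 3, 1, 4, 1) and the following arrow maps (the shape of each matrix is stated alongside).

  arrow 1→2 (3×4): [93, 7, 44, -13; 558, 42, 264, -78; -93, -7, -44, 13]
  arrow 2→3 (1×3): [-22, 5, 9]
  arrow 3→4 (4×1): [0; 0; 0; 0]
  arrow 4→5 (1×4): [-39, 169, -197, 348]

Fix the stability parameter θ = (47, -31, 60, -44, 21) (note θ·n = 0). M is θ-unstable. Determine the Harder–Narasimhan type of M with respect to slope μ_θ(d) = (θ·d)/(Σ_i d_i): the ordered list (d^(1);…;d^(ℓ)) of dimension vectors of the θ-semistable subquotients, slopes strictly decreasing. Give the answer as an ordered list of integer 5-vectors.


Barcode: M ≅ I[1,1]^3, I[1,3], I[2,2]^2, I[4,4]^3, I[4,5]. HN layers by μ_θ (6 steps, strictly decreasing):
  μ^(1)=60; μ^(2)=47; μ^(3)=21; μ^(4)=8; μ^(5)=-31; μ^(6)=-44

((0, 0, 1, 0, 0); (3, 0, 0, 0, 0); (0, 0, 0, 0, 1); (1, 1, 0, 0, 0); (0, 2, 0, 0, 0); (0, 0, 0, 4, 0))


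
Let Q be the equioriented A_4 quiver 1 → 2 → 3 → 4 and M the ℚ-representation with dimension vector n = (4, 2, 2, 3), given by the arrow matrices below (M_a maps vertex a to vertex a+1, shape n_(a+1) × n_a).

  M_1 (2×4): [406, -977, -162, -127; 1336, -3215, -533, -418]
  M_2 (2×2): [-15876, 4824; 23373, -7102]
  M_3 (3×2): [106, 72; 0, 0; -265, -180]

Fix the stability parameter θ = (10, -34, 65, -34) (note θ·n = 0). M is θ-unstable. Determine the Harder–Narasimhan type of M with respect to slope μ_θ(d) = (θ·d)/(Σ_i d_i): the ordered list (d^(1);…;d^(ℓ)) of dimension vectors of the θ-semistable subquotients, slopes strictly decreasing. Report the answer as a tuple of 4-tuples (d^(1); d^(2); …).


Barcode: M ≅ I[1,1]^2, I[1,2], I[1,3], I[3,4], I[4,4]^2. HN layers by μ_θ (5 steps, strictly decreasing):
  μ^(1)=65; μ^(2)=31/2; μ^(3)=10; μ^(4)=-12; μ^(5)=-34

((0, 0, 1, 0); (0, 0, 1, 1); (2, 0, 0, 0); (2, 2, 0, 0); (0, 0, 0, 2))


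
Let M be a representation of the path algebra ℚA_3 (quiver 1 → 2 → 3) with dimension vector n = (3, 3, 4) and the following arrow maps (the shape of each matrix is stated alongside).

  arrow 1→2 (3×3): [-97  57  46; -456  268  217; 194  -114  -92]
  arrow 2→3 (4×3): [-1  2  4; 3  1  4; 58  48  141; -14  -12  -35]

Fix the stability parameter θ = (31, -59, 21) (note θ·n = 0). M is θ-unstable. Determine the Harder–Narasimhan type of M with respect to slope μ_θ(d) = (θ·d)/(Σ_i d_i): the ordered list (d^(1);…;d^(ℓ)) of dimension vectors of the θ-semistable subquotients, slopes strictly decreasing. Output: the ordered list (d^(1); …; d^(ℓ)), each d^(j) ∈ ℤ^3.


Via rank(M_{q-1}∘⋯∘M_p): M ≅ I[1,1], I[1,3]^2, I[2,3], I[3,3].
μ_θ-semistable layers: μ^(1)=31; μ^(2)=21; μ^(3)=-14; μ^(4)=-59

((1, 0, 0); (0, 0, 4); (2, 2, 0); (0, 1, 0))


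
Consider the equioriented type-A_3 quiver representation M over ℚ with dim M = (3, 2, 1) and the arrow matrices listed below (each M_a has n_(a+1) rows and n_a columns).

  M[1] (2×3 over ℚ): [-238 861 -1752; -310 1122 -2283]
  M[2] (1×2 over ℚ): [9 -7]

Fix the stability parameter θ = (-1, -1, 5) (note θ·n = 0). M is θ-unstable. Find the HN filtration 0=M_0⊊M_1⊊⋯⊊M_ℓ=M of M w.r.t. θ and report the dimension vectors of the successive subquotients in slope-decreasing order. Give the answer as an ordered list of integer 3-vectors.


Barcode: M ≅ I[1,1], I[1,2], I[1,3]. HN layers by μ_θ (2 steps, strictly decreasing):
  μ^(1)=5; μ^(2)=-1

((0, 0, 1); (3, 2, 0))


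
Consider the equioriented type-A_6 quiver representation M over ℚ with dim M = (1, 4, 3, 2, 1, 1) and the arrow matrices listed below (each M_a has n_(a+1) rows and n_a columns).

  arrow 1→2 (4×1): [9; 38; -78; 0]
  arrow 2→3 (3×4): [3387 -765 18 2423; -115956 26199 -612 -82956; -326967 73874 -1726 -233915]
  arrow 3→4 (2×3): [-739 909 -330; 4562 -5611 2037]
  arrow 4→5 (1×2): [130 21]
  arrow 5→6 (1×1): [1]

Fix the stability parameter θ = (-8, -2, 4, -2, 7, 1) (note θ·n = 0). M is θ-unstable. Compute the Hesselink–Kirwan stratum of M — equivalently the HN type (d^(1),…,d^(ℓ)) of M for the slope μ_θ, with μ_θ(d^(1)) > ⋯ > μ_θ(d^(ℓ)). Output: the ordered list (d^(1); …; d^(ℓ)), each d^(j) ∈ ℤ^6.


Interval decomposition of M: I[1,6], I[2,2]^2, I[2,4], I[3,3].
HN type (ℓ=4): μ^(1)=4; μ^(2)=1; μ^(3)=-2; μ^(4)=-8

((0, 0, 1, 0, 1, 1); (0, 0, 2, 2, 0, 0); (0, 4, 0, 0, 0, 0); (1, 0, 0, 0, 0, 0))


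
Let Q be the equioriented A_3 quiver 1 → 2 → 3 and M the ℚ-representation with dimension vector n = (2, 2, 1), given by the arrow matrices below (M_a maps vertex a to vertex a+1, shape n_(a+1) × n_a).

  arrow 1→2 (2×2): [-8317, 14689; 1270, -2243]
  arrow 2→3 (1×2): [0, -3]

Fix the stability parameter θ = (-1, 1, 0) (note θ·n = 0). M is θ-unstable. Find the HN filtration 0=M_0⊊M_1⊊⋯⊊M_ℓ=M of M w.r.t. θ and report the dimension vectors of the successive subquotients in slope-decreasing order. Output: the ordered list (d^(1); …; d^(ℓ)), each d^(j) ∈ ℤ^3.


Via rank(M_{q-1}∘⋯∘M_p): M ≅ I[1,2], I[1,3].
μ_θ-semistable layers: μ^(1)=1; μ^(2)=1/2; μ^(3)=-1

((0, 1, 0); (0, 1, 1); (2, 0, 0))


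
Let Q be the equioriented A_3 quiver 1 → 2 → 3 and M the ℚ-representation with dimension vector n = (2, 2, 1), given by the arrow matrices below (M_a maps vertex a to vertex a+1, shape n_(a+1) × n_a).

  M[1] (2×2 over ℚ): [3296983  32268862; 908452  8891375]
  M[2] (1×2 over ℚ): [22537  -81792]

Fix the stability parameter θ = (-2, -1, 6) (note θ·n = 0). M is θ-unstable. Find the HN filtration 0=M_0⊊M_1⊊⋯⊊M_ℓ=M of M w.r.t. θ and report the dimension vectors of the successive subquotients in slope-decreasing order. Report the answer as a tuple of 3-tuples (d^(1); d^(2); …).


Via rank(M_{q-1}∘⋯∘M_p): M ≅ I[1,2], I[1,3].
μ_θ-semistable layers: μ^(1)=6; μ^(2)=-1; μ^(3)=-2

((0, 0, 1); (0, 2, 0); (2, 0, 0))


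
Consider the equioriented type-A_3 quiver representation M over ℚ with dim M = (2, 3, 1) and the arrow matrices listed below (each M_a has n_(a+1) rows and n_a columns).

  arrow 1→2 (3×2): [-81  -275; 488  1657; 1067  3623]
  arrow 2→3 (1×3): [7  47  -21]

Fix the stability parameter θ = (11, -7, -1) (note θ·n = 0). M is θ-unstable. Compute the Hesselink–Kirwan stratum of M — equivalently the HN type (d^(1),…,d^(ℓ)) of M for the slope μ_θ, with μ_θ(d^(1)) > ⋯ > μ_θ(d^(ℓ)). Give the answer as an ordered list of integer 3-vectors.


Via rank(M_{q-1}∘⋯∘M_p): M ≅ I[1,2], I[1,3], I[2,2].
μ_θ-semistable layers: μ^(1)=2; μ^(2)=1; μ^(3)=-7

((1, 1, 0); (1, 1, 1); (0, 1, 0))


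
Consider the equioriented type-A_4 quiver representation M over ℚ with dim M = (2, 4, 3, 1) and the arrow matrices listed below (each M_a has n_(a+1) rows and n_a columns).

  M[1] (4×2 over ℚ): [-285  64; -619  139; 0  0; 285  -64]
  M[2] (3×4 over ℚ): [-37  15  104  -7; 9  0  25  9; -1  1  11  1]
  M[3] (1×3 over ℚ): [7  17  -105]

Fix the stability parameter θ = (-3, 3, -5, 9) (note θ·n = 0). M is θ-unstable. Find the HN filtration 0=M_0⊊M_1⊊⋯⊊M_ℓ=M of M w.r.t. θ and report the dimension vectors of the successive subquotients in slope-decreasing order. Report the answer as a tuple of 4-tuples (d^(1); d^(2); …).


Interval decomposition of M: I[1,2], I[1,3], I[2,3], I[2,4].
HN type (ℓ=4): μ^(1)=9; μ^(2)=3; μ^(3)=-1; μ^(4)=-3

((0, 0, 0, 1); (0, 1, 0, 0); (0, 3, 3, 0); (2, 0, 0, 0))


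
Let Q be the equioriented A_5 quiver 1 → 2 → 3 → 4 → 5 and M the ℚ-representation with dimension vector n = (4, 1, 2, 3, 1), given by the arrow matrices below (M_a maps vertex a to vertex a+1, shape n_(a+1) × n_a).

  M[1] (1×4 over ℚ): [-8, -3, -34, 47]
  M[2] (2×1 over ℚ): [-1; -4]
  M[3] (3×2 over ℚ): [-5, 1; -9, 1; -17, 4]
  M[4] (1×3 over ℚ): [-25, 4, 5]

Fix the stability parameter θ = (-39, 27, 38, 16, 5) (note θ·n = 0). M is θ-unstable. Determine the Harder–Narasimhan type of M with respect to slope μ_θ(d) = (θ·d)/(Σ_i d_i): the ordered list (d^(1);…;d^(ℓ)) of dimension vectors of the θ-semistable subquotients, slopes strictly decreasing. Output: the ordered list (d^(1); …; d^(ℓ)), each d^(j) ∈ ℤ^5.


Barcode: M ≅ I[1,1]^3, I[1,4], I[3,5], I[4,4]. HN layers by μ_θ (4 steps, strictly decreasing):
  μ^(1)=27; μ^(2)=59/3; μ^(3)=16; μ^(4)=-39

((0, 1, 1, 1, 0); (0, 0, 1, 1, 1); (0, 0, 0, 1, 0); (4, 0, 0, 0, 0))


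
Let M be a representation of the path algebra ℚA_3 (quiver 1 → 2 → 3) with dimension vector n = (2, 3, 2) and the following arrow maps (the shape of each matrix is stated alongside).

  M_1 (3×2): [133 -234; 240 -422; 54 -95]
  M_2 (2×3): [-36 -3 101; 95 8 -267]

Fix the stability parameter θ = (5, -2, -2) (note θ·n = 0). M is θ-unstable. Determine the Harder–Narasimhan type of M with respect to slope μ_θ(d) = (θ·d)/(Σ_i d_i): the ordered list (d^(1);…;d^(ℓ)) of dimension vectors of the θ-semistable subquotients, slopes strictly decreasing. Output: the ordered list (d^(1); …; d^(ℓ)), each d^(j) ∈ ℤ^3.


Barcode: M ≅ I[1,3]^2, I[2,2]. HN layers by μ_θ (2 steps, strictly decreasing):
  μ^(1)=1/3; μ^(2)=-2

((2, 2, 2); (0, 1, 0))


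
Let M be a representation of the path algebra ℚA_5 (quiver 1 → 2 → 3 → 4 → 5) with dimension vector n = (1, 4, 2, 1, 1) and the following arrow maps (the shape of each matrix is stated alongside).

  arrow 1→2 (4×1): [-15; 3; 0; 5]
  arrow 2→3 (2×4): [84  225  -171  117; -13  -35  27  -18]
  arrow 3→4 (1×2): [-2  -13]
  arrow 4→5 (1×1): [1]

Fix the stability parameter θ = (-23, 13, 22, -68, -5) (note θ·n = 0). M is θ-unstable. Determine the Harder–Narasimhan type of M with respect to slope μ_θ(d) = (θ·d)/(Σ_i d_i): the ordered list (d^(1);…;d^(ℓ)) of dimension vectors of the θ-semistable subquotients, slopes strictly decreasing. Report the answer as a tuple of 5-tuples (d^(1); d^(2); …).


Barcode: M ≅ I[1,2], I[2,2], I[2,3], I[2,5]. HN layers by μ_θ (5 steps, strictly decreasing):
  μ^(1)=22; μ^(2)=13; μ^(3)=-5; μ^(4)=-11; μ^(5)=-23

((0, 0, 1, 0, 0); (0, 3, 0, 0, 0); (0, 0, 0, 0, 1); (0, 1, 1, 1, 0); (1, 0, 0, 0, 0))


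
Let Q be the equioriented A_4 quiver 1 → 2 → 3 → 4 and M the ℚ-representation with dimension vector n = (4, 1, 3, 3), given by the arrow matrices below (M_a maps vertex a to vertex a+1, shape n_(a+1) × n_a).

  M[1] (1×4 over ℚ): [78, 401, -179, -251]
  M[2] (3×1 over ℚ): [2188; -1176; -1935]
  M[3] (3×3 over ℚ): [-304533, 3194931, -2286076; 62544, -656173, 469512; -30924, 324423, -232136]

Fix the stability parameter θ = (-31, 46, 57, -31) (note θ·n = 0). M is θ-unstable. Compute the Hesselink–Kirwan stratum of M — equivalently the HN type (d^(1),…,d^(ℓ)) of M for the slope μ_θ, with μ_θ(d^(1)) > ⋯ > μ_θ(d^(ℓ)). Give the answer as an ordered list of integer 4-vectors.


Barcode: M ≅ I[1,1]^3, I[1,3], I[3,4]^2, I[4,4]. HN layers by μ_θ (4 steps, strictly decreasing):
  μ^(1)=57; μ^(2)=46; μ^(3)=13; μ^(4)=-31

((0, 0, 1, 0); (0, 1, 0, 0); (0, 0, 2, 2); (4, 0, 0, 1))


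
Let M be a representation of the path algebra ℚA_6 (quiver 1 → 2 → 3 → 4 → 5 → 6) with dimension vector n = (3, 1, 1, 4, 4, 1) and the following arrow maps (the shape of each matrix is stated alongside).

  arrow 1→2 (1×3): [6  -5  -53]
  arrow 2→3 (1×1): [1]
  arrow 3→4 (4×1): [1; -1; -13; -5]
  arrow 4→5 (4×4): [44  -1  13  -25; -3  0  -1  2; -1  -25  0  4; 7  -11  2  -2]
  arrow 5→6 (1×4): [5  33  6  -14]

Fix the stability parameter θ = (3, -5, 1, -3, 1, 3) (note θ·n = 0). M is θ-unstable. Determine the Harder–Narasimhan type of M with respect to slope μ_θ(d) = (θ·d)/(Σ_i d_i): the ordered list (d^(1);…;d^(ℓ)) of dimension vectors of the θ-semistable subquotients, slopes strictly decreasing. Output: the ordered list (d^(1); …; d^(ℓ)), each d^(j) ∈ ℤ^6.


Barcode: M ≅ I[1,1]^2, I[1,6], I[4,4], I[4,5]^2, I[5,5]. HN layers by μ_θ (4 steps, strictly decreasing):
  μ^(1)=3; μ^(2)=1; μ^(3)=-1; μ^(4)=-3

((2, 0, 0, 0, 0, 1); (0, 0, 0, 0, 4, 0); (1, 1, 1, 1, 0, 0); (0, 0, 0, 3, 0, 0))


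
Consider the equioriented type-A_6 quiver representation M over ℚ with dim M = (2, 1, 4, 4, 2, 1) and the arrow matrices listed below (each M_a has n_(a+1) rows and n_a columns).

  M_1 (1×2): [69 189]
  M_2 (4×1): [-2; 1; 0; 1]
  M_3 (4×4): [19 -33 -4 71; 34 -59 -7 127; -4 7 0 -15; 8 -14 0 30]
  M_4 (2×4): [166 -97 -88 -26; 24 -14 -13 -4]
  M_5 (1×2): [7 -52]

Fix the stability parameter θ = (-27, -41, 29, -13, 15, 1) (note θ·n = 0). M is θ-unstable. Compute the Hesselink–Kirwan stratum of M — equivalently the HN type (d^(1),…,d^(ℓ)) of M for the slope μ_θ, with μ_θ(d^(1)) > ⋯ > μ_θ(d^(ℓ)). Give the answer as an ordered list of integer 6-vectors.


Interval decomposition of M: I[1,1], I[1,3], I[3,4], I[3,5], I[3,6], I[4,4].
HN type (ℓ=6): μ^(1)=29; μ^(2)=15; μ^(3)=8; μ^(4)=-13; μ^(5)=-27; μ^(6)=-34

((0, 0, 1, 0, 0, 0); (0, 0, 0, 0, 1, 0); (0, 0, 3, 3, 1, 1); (0, 0, 0, 1, 0, 0); (1, 0, 0, 0, 0, 0); (1, 1, 0, 0, 0, 0))


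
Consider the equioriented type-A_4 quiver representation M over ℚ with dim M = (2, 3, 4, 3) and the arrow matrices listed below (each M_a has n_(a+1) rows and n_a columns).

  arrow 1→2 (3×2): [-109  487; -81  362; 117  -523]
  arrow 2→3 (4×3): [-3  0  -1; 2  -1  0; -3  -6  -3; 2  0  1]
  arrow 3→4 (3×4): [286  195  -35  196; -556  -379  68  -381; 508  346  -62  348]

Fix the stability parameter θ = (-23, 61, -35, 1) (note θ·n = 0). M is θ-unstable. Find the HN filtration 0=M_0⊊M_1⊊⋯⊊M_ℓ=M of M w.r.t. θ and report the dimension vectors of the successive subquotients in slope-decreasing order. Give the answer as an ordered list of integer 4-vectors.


Barcode: M ≅ I[1,4]^2, I[2,3], I[3,3], I[4,4]. HN layers by μ_θ (5 steps, strictly decreasing):
  μ^(1)=13; μ^(2)=9; μ^(3)=1; μ^(4)=-23; μ^(5)=-35

((0, 1, 1, 0); (0, 2, 2, 2); (0, 0, 0, 1); (2, 0, 0, 0); (0, 0, 1, 0))


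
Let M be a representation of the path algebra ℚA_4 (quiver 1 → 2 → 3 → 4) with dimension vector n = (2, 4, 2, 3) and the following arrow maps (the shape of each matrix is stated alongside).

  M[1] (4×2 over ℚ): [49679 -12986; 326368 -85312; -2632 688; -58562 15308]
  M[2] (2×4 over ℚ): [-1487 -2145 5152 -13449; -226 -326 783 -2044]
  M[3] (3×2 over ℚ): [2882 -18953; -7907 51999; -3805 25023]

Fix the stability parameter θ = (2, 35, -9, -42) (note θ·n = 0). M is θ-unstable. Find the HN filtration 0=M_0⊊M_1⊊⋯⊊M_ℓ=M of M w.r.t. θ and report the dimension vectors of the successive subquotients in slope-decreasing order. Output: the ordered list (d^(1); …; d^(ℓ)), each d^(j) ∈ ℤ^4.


Barcode: M ≅ I[1,1], I[1,4], I[2,2]^2, I[2,4], I[4,4]. HN layers by μ_θ (5 steps, strictly decreasing):
  μ^(1)=35; μ^(2)=2; μ^(3)=-7/2; μ^(4)=-16/3; μ^(5)=-42

((0, 2, 0, 0); (1, 0, 0, 0); (1, 1, 1, 1); (0, 1, 1, 1); (0, 0, 0, 1))


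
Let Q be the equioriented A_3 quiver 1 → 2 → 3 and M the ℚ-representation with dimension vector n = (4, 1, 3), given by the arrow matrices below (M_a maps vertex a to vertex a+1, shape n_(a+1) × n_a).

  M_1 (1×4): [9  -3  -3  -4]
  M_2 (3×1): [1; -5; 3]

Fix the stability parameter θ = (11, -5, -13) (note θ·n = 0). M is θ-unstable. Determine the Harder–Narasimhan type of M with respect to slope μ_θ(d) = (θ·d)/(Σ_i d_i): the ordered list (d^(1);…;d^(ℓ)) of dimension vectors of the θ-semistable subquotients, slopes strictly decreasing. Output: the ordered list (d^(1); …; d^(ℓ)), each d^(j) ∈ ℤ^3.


Interval decomposition of M: I[1,1]^3, I[1,3], I[3,3]^2.
HN type (ℓ=3): μ^(1)=11; μ^(2)=-7/3; μ^(3)=-13

((3, 0, 0); (1, 1, 1); (0, 0, 2))


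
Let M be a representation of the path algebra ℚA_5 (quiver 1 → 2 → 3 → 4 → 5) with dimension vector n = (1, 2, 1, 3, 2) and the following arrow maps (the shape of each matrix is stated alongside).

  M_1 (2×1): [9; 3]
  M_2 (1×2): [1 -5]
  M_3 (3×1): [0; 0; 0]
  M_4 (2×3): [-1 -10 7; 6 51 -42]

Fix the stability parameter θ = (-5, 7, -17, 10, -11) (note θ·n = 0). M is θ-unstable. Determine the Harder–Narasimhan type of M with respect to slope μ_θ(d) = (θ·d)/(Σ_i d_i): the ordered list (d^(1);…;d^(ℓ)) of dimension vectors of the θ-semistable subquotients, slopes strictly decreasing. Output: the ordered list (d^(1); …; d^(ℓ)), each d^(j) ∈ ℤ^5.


Via rank(M_{q-1}∘⋯∘M_p): M ≅ I[1,3], I[2,2], I[4,4], I[4,5]^2.
μ_θ-semistable layers: μ^(1)=10; μ^(2)=7; μ^(3)=-1/2; μ^(4)=-5

((0, 0, 0, 1, 0); (0, 1, 0, 0, 0); (0, 0, 0, 2, 2); (1, 1, 1, 0, 0))


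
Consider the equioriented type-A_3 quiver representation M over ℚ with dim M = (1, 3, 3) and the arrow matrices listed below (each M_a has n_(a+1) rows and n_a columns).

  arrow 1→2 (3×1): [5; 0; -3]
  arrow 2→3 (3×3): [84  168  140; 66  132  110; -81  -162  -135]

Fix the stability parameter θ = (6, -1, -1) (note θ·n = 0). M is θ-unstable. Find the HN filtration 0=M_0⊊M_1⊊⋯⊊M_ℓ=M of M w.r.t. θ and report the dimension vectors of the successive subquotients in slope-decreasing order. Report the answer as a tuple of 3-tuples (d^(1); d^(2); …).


Via rank(M_{q-1}∘⋯∘M_p): M ≅ I[1,2], I[2,2], I[2,3], I[3,3]^2.
μ_θ-semistable layers: μ^(1)=5/2; μ^(2)=-1

((1, 1, 0); (0, 2, 3))


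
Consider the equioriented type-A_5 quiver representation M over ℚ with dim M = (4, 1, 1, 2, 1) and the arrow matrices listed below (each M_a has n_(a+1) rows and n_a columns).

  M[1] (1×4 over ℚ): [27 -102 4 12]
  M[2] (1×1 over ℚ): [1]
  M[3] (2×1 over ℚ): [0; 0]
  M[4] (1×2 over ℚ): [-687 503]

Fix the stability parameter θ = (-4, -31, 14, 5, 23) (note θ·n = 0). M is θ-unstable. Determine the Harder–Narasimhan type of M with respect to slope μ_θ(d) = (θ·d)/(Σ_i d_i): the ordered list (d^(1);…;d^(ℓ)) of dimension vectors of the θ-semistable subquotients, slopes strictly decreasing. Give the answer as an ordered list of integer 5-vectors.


Via rank(M_{q-1}∘⋯∘M_p): M ≅ I[1,1]^3, I[1,3], I[4,4], I[4,5].
μ_θ-semistable layers: μ^(1)=23; μ^(2)=14; μ^(3)=5; μ^(4)=-4; μ^(5)=-35/2

((0, 0, 0, 0, 1); (0, 0, 1, 0, 0); (0, 0, 0, 2, 0); (3, 0, 0, 0, 0); (1, 1, 0, 0, 0))


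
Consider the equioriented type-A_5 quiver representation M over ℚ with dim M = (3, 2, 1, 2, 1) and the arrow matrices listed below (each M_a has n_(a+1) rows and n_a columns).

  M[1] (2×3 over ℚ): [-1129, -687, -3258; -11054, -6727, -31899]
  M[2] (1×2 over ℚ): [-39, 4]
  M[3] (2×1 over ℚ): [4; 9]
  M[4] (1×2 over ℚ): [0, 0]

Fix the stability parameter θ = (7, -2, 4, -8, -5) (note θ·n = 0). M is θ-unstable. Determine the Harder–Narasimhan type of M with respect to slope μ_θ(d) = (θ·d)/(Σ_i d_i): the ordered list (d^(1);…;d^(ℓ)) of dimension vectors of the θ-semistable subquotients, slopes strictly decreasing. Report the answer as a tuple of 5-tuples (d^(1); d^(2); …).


Via rank(M_{q-1}∘⋯∘M_p): M ≅ I[1,1], I[1,2], I[1,4], I[4,4], I[5,5].
μ_θ-semistable layers: μ^(1)=7; μ^(2)=5/2; μ^(3)=1/4; μ^(4)=-5; μ^(5)=-8

((1, 0, 0, 0, 0); (1, 1, 0, 0, 0); (1, 1, 1, 1, 0); (0, 0, 0, 0, 1); (0, 0, 0, 1, 0))


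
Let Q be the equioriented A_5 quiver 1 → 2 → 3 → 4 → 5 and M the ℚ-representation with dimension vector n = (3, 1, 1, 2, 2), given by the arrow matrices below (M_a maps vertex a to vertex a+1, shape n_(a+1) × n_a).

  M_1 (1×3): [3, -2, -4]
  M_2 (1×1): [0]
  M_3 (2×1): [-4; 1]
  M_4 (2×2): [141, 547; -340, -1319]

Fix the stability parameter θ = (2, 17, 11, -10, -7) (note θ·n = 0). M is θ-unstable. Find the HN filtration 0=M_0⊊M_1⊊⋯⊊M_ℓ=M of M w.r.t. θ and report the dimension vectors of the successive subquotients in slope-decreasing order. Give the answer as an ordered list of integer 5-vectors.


Interval decomposition of M: I[1,1]^2, I[1,2], I[3,5], I[4,5].
HN type (ℓ=5): μ^(1)=17; μ^(2)=2; μ^(3)=-2; μ^(4)=-7; μ^(5)=-10

((0, 1, 0, 0, 0); (3, 0, 0, 0, 0); (0, 0, 1, 1, 1); (0, 0, 0, 0, 1); (0, 0, 0, 1, 0))


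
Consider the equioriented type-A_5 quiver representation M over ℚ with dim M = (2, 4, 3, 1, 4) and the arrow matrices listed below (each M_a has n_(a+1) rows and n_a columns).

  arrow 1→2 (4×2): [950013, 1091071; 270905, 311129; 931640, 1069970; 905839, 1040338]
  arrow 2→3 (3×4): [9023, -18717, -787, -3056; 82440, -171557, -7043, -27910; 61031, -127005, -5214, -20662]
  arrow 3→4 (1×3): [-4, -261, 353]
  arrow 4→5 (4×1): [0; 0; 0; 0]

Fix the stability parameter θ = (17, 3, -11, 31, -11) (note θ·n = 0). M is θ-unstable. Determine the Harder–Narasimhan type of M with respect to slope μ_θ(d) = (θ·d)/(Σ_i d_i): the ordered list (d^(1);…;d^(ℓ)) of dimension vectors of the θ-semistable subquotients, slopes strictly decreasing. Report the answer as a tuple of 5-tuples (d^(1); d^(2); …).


Interval decomposition of M: I[1,2], I[1,4], I[2,3]^2, I[5,5]^4.
HN type (ℓ=5): μ^(1)=31; μ^(2)=10; μ^(3)=3; μ^(4)=-4; μ^(5)=-11

((0, 0, 0, 1, 0); (1, 1, 0, 0, 0); (1, 1, 1, 0, 0); (0, 2, 2, 0, 0); (0, 0, 0, 0, 4))
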